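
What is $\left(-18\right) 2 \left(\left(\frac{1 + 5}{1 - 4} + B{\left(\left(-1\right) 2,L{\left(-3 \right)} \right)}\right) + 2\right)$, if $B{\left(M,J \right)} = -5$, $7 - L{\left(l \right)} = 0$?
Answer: $180$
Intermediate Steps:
$L{\left(l \right)} = 7$ ($L{\left(l \right)} = 7 - 0 = 7 + 0 = 7$)
$\left(-18\right) 2 \left(\left(\frac{1 + 5}{1 - 4} + B{\left(\left(-1\right) 2,L{\left(-3 \right)} \right)}\right) + 2\right) = \left(-18\right) 2 \left(\left(\frac{1 + 5}{1 - 4} - 5\right) + 2\right) = - 36 \left(\left(\frac{6}{-3} - 5\right) + 2\right) = - 36 \left(\left(6 \left(- \frac{1}{3}\right) - 5\right) + 2\right) = - 36 \left(\left(-2 - 5\right) + 2\right) = - 36 \left(-7 + 2\right) = \left(-36\right) \left(-5\right) = 180$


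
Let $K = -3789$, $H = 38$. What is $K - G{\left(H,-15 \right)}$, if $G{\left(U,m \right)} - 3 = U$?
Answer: $-3830$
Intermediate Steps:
$G{\left(U,m \right)} = 3 + U$
$K - G{\left(H,-15 \right)} = -3789 - \left(3 + 38\right) = -3789 - 41 = -3830$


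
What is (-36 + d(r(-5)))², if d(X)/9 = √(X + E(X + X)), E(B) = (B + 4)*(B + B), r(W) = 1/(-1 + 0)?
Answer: 567 - 1944*I ≈ 567.0 - 1944.0*I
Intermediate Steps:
r(W) = -1 (r(W) = 1/(-1) = -1)
E(B) = 2*B*(4 + B) (E(B) = (4 + B)*(2*B) = 2*B*(4 + B))
d(X) = 9*√(X + 4*X*(4 + 2*X)) (d(X) = 9*√(X + 2*(X + X)*(4 + (X + X))) = 9*√(X + 2*(2*X)*(4 + 2*X)) = 9*√(X + 4*X*(4 + 2*X)))
(-36 + d(r(-5)))² = (-36 + 9*√(-(17 + 8*(-1))))² = (-36 + 9*√(-(17 - 8)))² = (-36 + 9*√(-1*9))² = (-36 + 9*√(-9))² = (-36 + 9*(3*I))² = (-36 + 27*I)²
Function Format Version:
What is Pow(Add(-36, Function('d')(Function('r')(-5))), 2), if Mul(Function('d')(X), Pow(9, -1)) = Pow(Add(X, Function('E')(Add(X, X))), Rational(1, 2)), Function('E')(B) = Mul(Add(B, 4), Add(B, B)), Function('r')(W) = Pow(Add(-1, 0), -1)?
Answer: Add(567, Mul(-1944, I)) ≈ Add(567.00, Mul(-1944.0, I))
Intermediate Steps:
Function('r')(W) = -1 (Function('r')(W) = Pow(-1, -1) = -1)
Function('E')(B) = Mul(2, B, Add(4, B)) (Function('E')(B) = Mul(Add(4, B), Mul(2, B)) = Mul(2, B, Add(4, B)))
Function('d')(X) = Mul(9, Pow(Add(X, Mul(4, X, Add(4, Mul(2, X)))), Rational(1, 2))) (Function('d')(X) = Mul(9, Pow(Add(X, Mul(2, Add(X, X), Add(4, Add(X, X)))), Rational(1, 2))) = Mul(9, Pow(Add(X, Mul(2, Mul(2, X), Add(4, Mul(2, X)))), Rational(1, 2))) = Mul(9, Pow(Add(X, Mul(4, X, Add(4, Mul(2, X)))), Rational(1, 2))))
Pow(Add(-36, Function('d')(Function('r')(-5))), 2) = Pow(Add(-36, Mul(9, Pow(Mul(-1, Add(17, Mul(8, -1))), Rational(1, 2)))), 2) = Pow(Add(-36, Mul(9, Pow(Mul(-1, Add(17, -8)), Rational(1, 2)))), 2) = Pow(Add(-36, Mul(9, Pow(Mul(-1, 9), Rational(1, 2)))), 2) = Pow(Add(-36, Mul(9, Pow(-9, Rational(1, 2)))), 2) = Pow(Add(-36, Mul(9, Mul(3, I))), 2) = Pow(Add(-36, Mul(27, I)), 2)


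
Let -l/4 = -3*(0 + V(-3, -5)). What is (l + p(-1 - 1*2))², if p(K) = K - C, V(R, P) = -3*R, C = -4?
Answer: 11881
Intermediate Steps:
p(K) = 4 + K (p(K) = K - 1*(-4) = K + 4 = 4 + K)
l = 108 (l = -(-12)*(0 - 3*(-3)) = -(-12)*(0 + 9) = -(-12)*9 = -4*(-27) = 108)
(l + p(-1 - 1*2))² = (108 + (4 + (-1 - 1*2)))² = (108 + (4 + (-1 - 2)))² = (108 + (4 - 3))² = (108 + 1)² = 109² = 11881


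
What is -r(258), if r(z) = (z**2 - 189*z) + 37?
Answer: -17839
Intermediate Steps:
r(z) = 37 + z**2 - 189*z
-r(258) = -(37 + 258**2 - 189*258) = -(37 + 66564 - 48762) = -1*17839 = -17839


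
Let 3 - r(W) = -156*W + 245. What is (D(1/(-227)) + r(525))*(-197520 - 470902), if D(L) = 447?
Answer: -54880788310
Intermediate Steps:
r(W) = -242 + 156*W (r(W) = 3 - (-156*W + 245) = 3 - (245 - 156*W) = 3 + (-245 + 156*W) = -242 + 156*W)
(D(1/(-227)) + r(525))*(-197520 - 470902) = (447 + (-242 + 156*525))*(-197520 - 470902) = (447 + (-242 + 81900))*(-668422) = (447 + 81658)*(-668422) = 82105*(-668422) = -54880788310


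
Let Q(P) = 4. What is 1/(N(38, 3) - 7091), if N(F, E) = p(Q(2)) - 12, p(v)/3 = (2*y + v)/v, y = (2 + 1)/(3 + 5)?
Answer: -16/113591 ≈ -0.00014086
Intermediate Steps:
y = 3/8 ≈ 0.37500
p(v) = 3*(¾ + v)/v (p(v) = 3*((2*(3/8) + v)/v) = 3*((¾ + v)/v) = 3*(¾ + v)/v)
N(F, E) = -135/16 (N(F, E) = (3 + (9/4)/4) - 12 = (3 + (9/4)*(¼)) - 12 = (3 + 9/16) - 12 = 57/16 - 12 = -135/16)
1/(N(38, 3) - 7091) = 1/(-135/16 - 7091) = 1/(-113591/16) = -16/113591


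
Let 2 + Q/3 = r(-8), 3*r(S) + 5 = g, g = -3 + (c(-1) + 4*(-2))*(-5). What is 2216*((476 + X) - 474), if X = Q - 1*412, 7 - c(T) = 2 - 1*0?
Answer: -906344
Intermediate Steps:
c(T) = 5 (c(T) = 7 - (2 - 1*0) = 7 - (2 + 0) = 7 - 1*2 = 7 - 2 = 5)
g = 12 (g = -3 + (5 + 4*(-2))*(-5) = -3 + (5 - 8)*(-5) = -3 - 3*(-5) = -3 + 15 = 12)
r(S) = 7/3 (r(S) = -5/3 + (⅓)*12 = -5/3 + 4 = 7/3)
Q = 1 (Q = -6 + 3*(7/3) = -6 + 7 = 1)
X = -411 (X = 1 - 1*412 = 1 - 412 = -411)
2216*((476 + X) - 474) = 2216*((476 - 411) - 474) = 2216*(65 - 474) = 2216*(-409) = -906344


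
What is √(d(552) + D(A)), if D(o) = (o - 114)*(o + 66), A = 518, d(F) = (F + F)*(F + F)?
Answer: 52*√538 ≈ 1206.1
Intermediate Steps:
d(F) = 4*F² (d(F) = (2*F)*(2*F) = 4*F²)
D(o) = (-114 + o)*(66 + o)
√(d(552) + D(A)) = √(4*552² + (-7524 + 518² - 48*518)) = √(4*304704 + (-7524 + 268324 - 24864)) = √(1218816 + 235936) = √1454752 = 52*√538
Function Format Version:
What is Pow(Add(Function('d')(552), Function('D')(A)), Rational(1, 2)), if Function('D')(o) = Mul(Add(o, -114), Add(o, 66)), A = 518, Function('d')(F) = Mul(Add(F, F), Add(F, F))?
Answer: Mul(52, Pow(538, Rational(1, 2))) ≈ 1206.1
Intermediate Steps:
Function('d')(F) = Mul(4, Pow(F, 2)) (Function('d')(F) = Mul(Mul(2, F), Mul(2, F)) = Mul(4, Pow(F, 2)))
Function('D')(o) = Mul(Add(-114, o), Add(66, o))
Pow(Add(Function('d')(552), Function('D')(A)), Rational(1, 2)) = Pow(Add(Mul(4, Pow(552, 2)), Add(-7524, Pow(518, 2), Mul(-48, 518))), Rational(1, 2)) = Pow(Add(Mul(4, 304704), Add(-7524, 268324, -24864)), Rational(1, 2)) = Pow(Add(1218816, 235936), Rational(1, 2)) = Pow(1454752, Rational(1, 2)) = Mul(52, Pow(538, Rational(1, 2)))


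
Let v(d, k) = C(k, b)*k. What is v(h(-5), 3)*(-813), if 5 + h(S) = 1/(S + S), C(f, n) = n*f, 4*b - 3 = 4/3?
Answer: -31707/4 ≈ -7926.8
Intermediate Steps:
b = 13/12 (b = 3/4 + (4/3)/4 = 3/4 + (4*(1/3))/4 = 3/4 + (1/4)*(4/3) = 3/4 + 1/3 = 13/12 ≈ 1.0833)
C(f, n) = f*n
h(S) = -5 + 1/(2*S) (h(S) = -5 + 1/(S + S) = -5 + 1/(2*S))
v(d, k) = 13*k**2/12 (v(d, k) = (k*(13/12))*k = (13*k/12)*k = 13*k**2/12)
v(h(-5), 3)*(-813) = ((13/12)*3**2)*(-813) = ((13/12)*9)*(-813) = (39/4)*(-813) = -31707/4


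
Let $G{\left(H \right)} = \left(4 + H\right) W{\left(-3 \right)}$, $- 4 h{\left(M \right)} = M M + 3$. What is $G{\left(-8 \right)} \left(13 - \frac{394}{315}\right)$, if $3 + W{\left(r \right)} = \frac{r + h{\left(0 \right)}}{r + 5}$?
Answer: $\frac{48113}{210} \approx 229.11$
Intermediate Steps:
$h{\left(M \right)} = - \frac{3}{4} - \frac{M^{2}}{4}$ ($h{\left(M \right)} = - \frac{M M + 3}{4} = - \frac{M^{2} + 3}{4} = - \frac{3 + M^{2}}{4} = - \frac{3}{4} - \frac{M^{2}}{4}$)
$W{\left(r \right)} = -3 + \frac{- \frac{3}{4} + r}{5 + r}$ ($W{\left(r \right)} = -3 + \frac{r - \left(\frac{3}{4} + \frac{0^{2}}{4}\right)}{r + 5} = -3 + \frac{r - \frac{3}{4}}{5 + r} = -3 + \frac{- \frac{3}{4} + r}{5 + r}$)
$G{\left(H \right)} = - \frac{39}{2} - \frac{39 H}{8}$ ($G{\left(H \right)} = \left(4 + H\right) \frac{-63 - -24}{4 \left(5 - 3\right)} = \left(4 + H\right) \frac{-63 + 24}{4 \cdot 2} = \left(4 + H\right) \frac{1}{4} \cdot \frac{1}{2} \left(-39\right) = \left(4 + H\right) \left(- \frac{39}{8}\right) = - \frac{39}{2} - \frac{39 H}{8}$)
$G{\left(-8 \right)} \left(13 - \frac{394}{315}\right) = \left(- \frac{39}{2} - -39\right) \left(13 - \frac{394}{315}\right) = \left(- \frac{39}{2} + 39\right) \left(13 - \frac{394}{315}\right) = \frac{39 \left(13 - \frac{394}{315}\right)}{2} = \frac{39}{2} \cdot \frac{3701}{315} = \frac{48113}{210}$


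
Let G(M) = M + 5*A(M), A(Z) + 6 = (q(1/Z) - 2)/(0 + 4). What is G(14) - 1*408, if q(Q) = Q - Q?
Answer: -853/2 ≈ -426.50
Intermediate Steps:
q(Q) = 0
A(Z) = -13/2 (A(Z) = -6 + (0 - 2)/(0 + 4) = -6 - 2/4 = -6 - 2*1/4 = -6 - 1/2 = -13/2)
G(M) = -65/2 + M (G(M) = M + 5*(-13/2) = M - 65/2 = -65/2 + M)
G(14) - 1*408 = (-65/2 + 14) - 1*408 = -37/2 - 408 = -853/2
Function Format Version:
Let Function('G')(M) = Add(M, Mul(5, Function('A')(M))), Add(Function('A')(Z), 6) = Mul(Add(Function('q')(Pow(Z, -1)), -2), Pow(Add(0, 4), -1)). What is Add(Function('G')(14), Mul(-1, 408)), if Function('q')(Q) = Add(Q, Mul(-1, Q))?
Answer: Rational(-853, 2) ≈ -426.50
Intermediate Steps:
Function('q')(Q) = 0
Function('A')(Z) = Rational(-13, 2) (Function('A')(Z) = Add(-6, Mul(Add(0, -2), Pow(Add(0, 4), -1))) = Add(-6, Mul(-2, Pow(4, -1))) = Add(-6, Mul(-2, Rational(1, 4))) = Add(-6, Rational(-1, 2)) = Rational(-13, 2))
Function('G')(M) = Add(Rational(-65, 2), M) (Function('G')(M) = Add(M, Mul(5, Rational(-13, 2))) = Add(M, Rational(-65, 2)) = Add(Rational(-65, 2), M))
Add(Function('G')(14), Mul(-1, 408)) = Add(Add(Rational(-65, 2), 14), Mul(-1, 408)) = Add(Rational(-37, 2), -408) = Rational(-853, 2)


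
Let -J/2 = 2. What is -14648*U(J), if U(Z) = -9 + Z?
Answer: 190424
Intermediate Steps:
J = -4 (J = -2*2 = -4)
-14648*U(J) = -14648*(-9 - 4) = -14648*(-13) = 190424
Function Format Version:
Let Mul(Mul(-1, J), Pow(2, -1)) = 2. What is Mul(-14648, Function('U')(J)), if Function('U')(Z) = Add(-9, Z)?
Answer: 190424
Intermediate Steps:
J = -4 (J = Mul(-2, 2) = -4)
Mul(-14648, Function('U')(J)) = Mul(-14648, Add(-9, -4)) = Mul(-14648, -13) = 190424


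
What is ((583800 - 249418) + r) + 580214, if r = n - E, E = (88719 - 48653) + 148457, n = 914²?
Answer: 1561469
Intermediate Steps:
n = 835396
E = 188523 (E = 40066 + 148457 = 188523)
r = 646873 (r = 835396 - 1*188523 = 835396 - 188523 = 646873)
((583800 - 249418) + r) + 580214 = ((583800 - 249418) + 646873) + 580214 = (334382 + 646873) + 580214 = 981255 + 580214 = 1561469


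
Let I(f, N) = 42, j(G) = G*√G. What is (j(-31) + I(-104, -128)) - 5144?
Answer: -5102 - 31*I*√31 ≈ -5102.0 - 172.6*I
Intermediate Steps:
j(G) = G^(3/2)
(j(-31) + I(-104, -128)) - 5144 = ((-31)^(3/2) + 42) - 5144 = (-31*I*√31 + 42) - 5144 = (42 - 31*I*√31) - 5144 = -5102 - 31*I*√31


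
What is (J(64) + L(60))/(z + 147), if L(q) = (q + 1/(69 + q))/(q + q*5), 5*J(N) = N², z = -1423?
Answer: -38051389/59257440 ≈ -0.64214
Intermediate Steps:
J(N) = N²/5
L(q) = (q + 1/(69 + q))/(6*q) (L(q) = (q + 1/(69 + q))/(q + 5*q) = (q + 1/(69 + q))/((6*q)) = (q + 1/(69 + q))*(1/(6*q)) = (q + 1/(69 + q))/(6*q))
(J(64) + L(60))/(z + 147) = ((⅕)*64² + (⅙)*(1 + 60² + 69*60)/(60*(69 + 60)))/(-1423 + 147) = ((⅕)*4096 + (⅙)*(1/60)*(1 + 3600 + 4140)/129)/(-1276) = (4096/5 + (⅙)*(1/60)*(1/129)*7741)*(-1/1276) = (4096/5 + 7741/46440)*(-1/1276) = (38051389/46440)*(-1/1276) = -38051389/59257440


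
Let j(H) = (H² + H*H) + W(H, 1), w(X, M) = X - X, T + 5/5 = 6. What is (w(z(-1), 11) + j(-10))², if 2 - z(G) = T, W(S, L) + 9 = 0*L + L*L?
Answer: 36864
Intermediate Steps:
W(S, L) = -9 + L² (W(S, L) = -9 + (0*L + L*L) = -9 + (0 + L²) = -9 + L²)
T = 5 (T = -1 + 6 = 5)
z(G) = -3 (z(G) = 2 - 1*5 = 2 - 5 = -3)
w(X, M) = 0
j(H) = -8 + 2*H² (j(H) = (H² + H*H) + (-9 + 1²) = (H² + H²) + (-9 + 1) = 2*H² - 8 = -8 + 2*H²)
(w(z(-1), 11) + j(-10))² = (0 + (-8 + 2*(-10)²))² = (0 + (-8 + 2*100))² = (0 + (-8 + 200))² = (0 + 192)² = 192² = 36864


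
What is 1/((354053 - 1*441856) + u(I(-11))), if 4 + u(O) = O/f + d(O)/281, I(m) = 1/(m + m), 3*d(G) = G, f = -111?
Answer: -343101/30126669385 ≈ -1.1389e-5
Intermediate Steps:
d(G) = G/3
I(m) = 1/(2*m)
u(O) = -4 - 244*O/31191 (u(O) = -4 + (O/(-111) + (O/3)/281) = -4 + (O*(-1/111) + (O/3)*(1/281)) = -4 + (-O/111 + O/843) = -4 - 244*O/31191)
1/((354053 - 1*441856) + u(I(-11))) = 1/((354053 - 1*441856) + (-4 - 122/(31191*(-11)))) = 1/((354053 - 441856) + (-4 - 122*(-1)/(31191*11))) = 1/(-87803 + (-4 - 244/31191*(-1/22))) = 1/(-87803 + (-4 + 122/343101)) = 1/(-87803 - 1372282/343101) = 1/(-30126669385/343101) = -343101/30126669385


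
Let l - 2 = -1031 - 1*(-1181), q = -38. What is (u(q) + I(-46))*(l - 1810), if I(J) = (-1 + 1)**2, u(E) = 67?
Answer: -111086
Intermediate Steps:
I(J) = 0 (I(J) = 0**2 = 0)
l = 152 (l = 2 + (-1031 - 1*(-1181)) = 2 + (-1031 + 1181) = 2 + 150 = 152)
(u(q) + I(-46))*(l - 1810) = (67 + 0)*(152 - 1810) = 67*(-1658) = -111086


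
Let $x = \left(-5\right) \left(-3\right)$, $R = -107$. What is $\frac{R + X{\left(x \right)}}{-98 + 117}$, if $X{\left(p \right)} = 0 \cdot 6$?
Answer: $- \frac{107}{19} \approx -5.6316$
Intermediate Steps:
$x = 15$
$X{\left(p \right)} = 0$
$\frac{R + X{\left(x \right)}}{-98 + 117} = \frac{-107 + 0}{-98 + 117} = - \frac{107}{19}$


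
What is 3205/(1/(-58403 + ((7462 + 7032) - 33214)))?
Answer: -247179215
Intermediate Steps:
3205/(1/(-58403 + ((7462 + 7032) - 33214))) = 3205/(1/(-58403 + (14494 - 33214))) = 3205/(1/(-58403 - 18720)) = 3205/(1/(-77123)) = 3205/(-1/77123) = 3205*(-77123) = -247179215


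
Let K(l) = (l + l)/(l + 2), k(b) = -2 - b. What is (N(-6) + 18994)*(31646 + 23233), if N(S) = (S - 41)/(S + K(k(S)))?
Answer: 14600942103/14 ≈ 1.0429e+9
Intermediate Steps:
K(l) = 2*l/(2 + l) (K(l) = (2*l)/(2 + l) = 2*l/(2 + l))
N(S) = (-41 + S)/(S - 2*(-2 - S)/S) (N(S) = (S - 41)/(S + 2*(-2 - S)/(2 + (-2 - S))) = (-41 + S)/(S + 2*(-2 - S)/((-S))) = (-41 + S)/(S + 2*(-2 - S)*(-1/S)) = (-41 + S)/(S - 2*(-2 - S)/S))
(N(-6) + 18994)*(31646 + 23233) = (-6*(-41 - 6)/(4 + (-6)² + 2*(-6)) + 18994)*(31646 + 23233) = (-6*(-47)/(4 + 36 - 12) + 18994)*54879 = (-6*(-47)/28 + 18994)*54879 = (-6*1/28*(-47) + 18994)*54879 = (141/14 + 18994)*54879 = (266057/14)*54879 = 14600942103/14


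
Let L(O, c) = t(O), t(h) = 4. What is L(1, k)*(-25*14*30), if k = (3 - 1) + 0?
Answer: -42000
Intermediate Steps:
k = 2 (k = 2 + 0 = 2)
L(O, c) = 4
L(1, k)*(-25*14*30) = 4*(-25*14*30) = 4*(-350*30) = 4*(-10500) = -42000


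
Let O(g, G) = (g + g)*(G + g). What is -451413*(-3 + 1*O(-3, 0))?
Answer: -6771195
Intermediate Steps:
O(g, G) = 2*g*(G + g) (O(g, G) = (2*g)*(G + g) = 2*g*(G + g))
-451413*(-3 + 1*O(-3, 0)) = -451413*(-3 + 1*(2*(-3)*(0 - 3))) = -451413*(-3 + 1*(2*(-3)*(-3))) = -451413*(-3 + 1*18) = -451413*(-3 + 18) = -451413*15 = -6771195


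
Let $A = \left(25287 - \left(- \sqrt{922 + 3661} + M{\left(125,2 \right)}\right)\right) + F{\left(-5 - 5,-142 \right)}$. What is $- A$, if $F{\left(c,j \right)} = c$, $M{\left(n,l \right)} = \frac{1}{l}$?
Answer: $- \frac{50553}{2} - \sqrt{4583} \approx -25344.0$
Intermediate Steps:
$A = \frac{50553}{2} + \sqrt{4583}$ ($A = \left(25287 + \left(\sqrt{922 + 3661} - \frac{1}{2}\right)\right) - 10 = \left(25287 + \left(\sqrt{4583} - \frac{1}{2}\right)\right) - 10 = \left(25287 - \left(\frac{1}{2} - \sqrt{4583}\right)\right) - 10 = \left(\frac{50573}{2} + \sqrt{4583}\right) - 10 = \frac{50553}{2} + \sqrt{4583} \approx 25344.0$)
$- A = - (\frac{50553}{2} + \sqrt{4583}) = - \frac{50553}{2} - \sqrt{4583}$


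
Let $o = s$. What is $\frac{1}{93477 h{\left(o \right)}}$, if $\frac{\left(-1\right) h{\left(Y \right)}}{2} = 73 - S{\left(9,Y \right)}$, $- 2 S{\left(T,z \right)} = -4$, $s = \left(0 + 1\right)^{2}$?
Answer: $- \frac{1}{13273734} \approx -7.5337 \cdot 10^{-8}$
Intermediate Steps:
$s = 1$ ($s = 1^{2} = 1$)
$S{\left(T,z \right)} = 2$ ($S{\left(T,z \right)} = \left(- \frac{1}{2}\right) \left(-4\right) = 2$)
$o = 1$
$h{\left(Y \right)} = -142$ ($h{\left(Y \right)} = - 2 \left(73 - 2\right) = \left(-2\right) 71 = -142$)
$\frac{1}{93477 h{\left(o \right)}} = \frac{1}{93477 \left(-142\right)} = \frac{1}{93477} \left(- \frac{1}{142}\right) = - \frac{1}{13273734}$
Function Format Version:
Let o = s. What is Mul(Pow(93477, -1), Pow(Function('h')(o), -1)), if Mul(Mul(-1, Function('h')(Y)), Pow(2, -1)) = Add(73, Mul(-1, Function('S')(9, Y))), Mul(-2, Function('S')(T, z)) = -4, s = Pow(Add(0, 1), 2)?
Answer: Rational(-1, 13273734) ≈ -7.5337e-8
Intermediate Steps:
s = 1 (s = Pow(1, 2) = 1)
Function('S')(T, z) = 2 (Function('S')(T, z) = Mul(Rational(-1, 2), -4) = 2)
o = 1
Function('h')(Y) = -142 (Function('h')(Y) = Mul(-2, Add(73, Mul(-1, 2))) = Mul(-2, Add(73, -2)) = Mul(-2, 71) = -142)
Mul(Pow(93477, -1), Pow(Function('h')(o), -1)) = Mul(Pow(93477, -1), Pow(-142, -1)) = Mul(Rational(1, 93477), Rational(-1, 142)) = Rational(-1, 13273734)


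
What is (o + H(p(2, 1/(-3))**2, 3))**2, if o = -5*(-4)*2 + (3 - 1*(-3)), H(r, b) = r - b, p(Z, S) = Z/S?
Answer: 6241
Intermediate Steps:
o = 46 (o = 20*2 + (3 + 3) = 40 + 6 = 46)
(o + H(p(2, 1/(-3))**2, 3))**2 = (46 + ((2/(1/(-3)))**2 - 1*3))**2 = (46 + ((2/(-1/3))**2 - 3))**2 = (46 + ((2*(-3))**2 - 3))**2 = (46 + ((-6)**2 - 3))**2 = (46 + (36 - 3))**2 = (46 + 33)**2 = 79**2 = 6241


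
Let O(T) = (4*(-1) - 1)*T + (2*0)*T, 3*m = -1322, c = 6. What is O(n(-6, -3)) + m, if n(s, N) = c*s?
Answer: -782/3 ≈ -260.67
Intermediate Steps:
m = -1322/3 (m = (⅓)*(-1322) = -1322/3 ≈ -440.67)
n(s, N) = 6*s
O(T) = -5*T (O(T) = (-4 - 1)*T + 0*T = -5*T + 0 = -5*T)
O(n(-6, -3)) + m = -30*(-6) - 1322/3 = -5*(-36) - 1322/3 = 180 - 1322/3 = -782/3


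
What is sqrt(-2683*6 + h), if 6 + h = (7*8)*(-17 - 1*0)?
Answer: 4*I*sqrt(1066) ≈ 130.6*I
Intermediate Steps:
h = -958 (h = -6 + (7*8)*(-17 - 1*0) = -6 + 56*(-17 + 0) = -6 + 56*(-17) = -6 - 952 = -958)
sqrt(-2683*6 + h) = sqrt(-2683*6 - 958) = sqrt(-16098 - 958) = sqrt(-17056) = 4*I*sqrt(1066)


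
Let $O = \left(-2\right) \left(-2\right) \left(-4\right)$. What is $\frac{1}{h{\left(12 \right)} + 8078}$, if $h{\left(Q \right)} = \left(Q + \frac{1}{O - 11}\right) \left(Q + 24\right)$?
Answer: $\frac{3}{25526} \approx 0.00011753$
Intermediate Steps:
$O = -16$ ($O = 4 \left(-4\right) = -16$)
$h{\left(Q \right)} = \left(24 + Q\right) \left(- \frac{1}{27} + Q\right)$ ($h{\left(Q \right)} = \left(Q + \frac{1}{-16 - 11}\right) \left(Q + 24\right) = \left(Q + \frac{1}{-27}\right) \left(24 + Q\right) = \left(Q - \frac{1}{27}\right) \left(24 + Q\right) = \left(- \frac{1}{27} + Q\right) \left(24 + Q\right) = \left(24 + Q\right) \left(- \frac{1}{27} + Q\right)$)
$\frac{1}{h{\left(12 \right)} + 8078} = \frac{1}{\left(- \frac{8}{9} + 12^{2} + \frac{647}{27} \cdot 12\right) + 8078} = \frac{1}{\left(- \frac{8}{9} + 144 + \frac{2588}{9}\right) + 8078} = \frac{1}{\frac{1292}{3} + 8078} = \frac{1}{\frac{25526}{3}} = \frac{3}{25526}$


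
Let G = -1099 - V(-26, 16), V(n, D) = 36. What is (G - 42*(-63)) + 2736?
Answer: 4247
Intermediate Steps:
G = -1135 (G = -1099 - 1*36 = -1099 - 36 = -1135)
(G - 42*(-63)) + 2736 = (-1135 - 42*(-63)) + 2736 = (-1135 + 2646) + 2736 = 1511 + 2736 = 4247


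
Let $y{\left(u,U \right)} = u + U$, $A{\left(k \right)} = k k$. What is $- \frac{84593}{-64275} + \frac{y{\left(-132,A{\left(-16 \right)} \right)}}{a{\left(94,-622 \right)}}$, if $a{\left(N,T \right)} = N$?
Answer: $\frac{7960921}{3020925} \approx 2.6353$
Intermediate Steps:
$A{\left(k \right)} = k^{2}$
$y{\left(u,U \right)} = U + u$
$- \frac{84593}{-64275} + \frac{y{\left(-132,A{\left(-16 \right)} \right)}}{a{\left(94,-622 \right)}} = - \frac{84593}{-64275} + \frac{\left(-16\right)^{2} - 132}{94} = \left(-84593\right) \left(- \frac{1}{64275}\right) + \left(256 - 132\right) \frac{1}{94} = \frac{84593}{64275} + 124 \cdot \frac{1}{94} = \frac{84593}{64275} + \frac{62}{47} = \frac{7960921}{3020925}$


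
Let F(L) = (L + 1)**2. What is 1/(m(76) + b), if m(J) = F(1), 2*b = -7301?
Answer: -2/7293 ≈ -0.00027424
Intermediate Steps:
b = -7301/2 (b = (1/2)*(-7301) = -7301/2 ≈ -3650.5)
F(L) = (1 + L)**2
m(J) = 4 (m(J) = (1 + 1)**2 = 2**2 = 4)
1/(m(76) + b) = 1/(4 - 7301/2) = 1/(-7293/2) = -2/7293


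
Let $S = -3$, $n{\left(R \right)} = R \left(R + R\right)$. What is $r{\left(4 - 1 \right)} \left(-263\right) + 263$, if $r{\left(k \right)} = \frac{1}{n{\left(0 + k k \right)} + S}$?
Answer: $\frac{41554}{159} \approx 261.35$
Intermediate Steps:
$n{\left(R \right)} = 2 R^{2}$ ($n{\left(R \right)} = R 2 R = 2 R^{2}$)
$r{\left(k \right)} = \frac{1}{-3 + 2 k^{4}}$ ($r{\left(k \right)} = \frac{1}{2 \left(0 + k k\right)^{2} - 3} = \frac{1}{2 \left(0 + k^{2}\right)^{2} - 3} = \frac{1}{2 \left(k^{2}\right)^{2} - 3} = \frac{1}{2 k^{4} - 3} = \frac{1}{-3 + 2 k^{4}}$)
$r{\left(4 - 1 \right)} \left(-263\right) + 263 = \frac{1}{-3 + 2 \left(4 - 1\right)^{4}} \left(-263\right) + 263 = \frac{1}{-3 + 2 \cdot 3^{4}} \left(-263\right) + 263 = \frac{1}{-3 + 2 \cdot 81} \left(-263\right) + 263 = \frac{1}{-3 + 162} \left(-263\right) + 263 = \frac{1}{159} \left(-263\right) + 263 = - \frac{263}{159} + 263 = \frac{41554}{159}$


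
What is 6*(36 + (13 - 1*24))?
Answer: 150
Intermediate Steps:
6*(36 + (13 - 1*24)) = 6*(36 + (13 - 24)) = 6*(36 - 11) = 6*25 = 150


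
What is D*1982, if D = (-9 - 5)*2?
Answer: -55496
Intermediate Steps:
D = -28 (D = -14*2 = -28)
D*1982 = -28*1982 = -55496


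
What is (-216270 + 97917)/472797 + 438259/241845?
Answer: 19842717682/12704843385 ≈ 1.5618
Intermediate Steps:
(-216270 + 97917)/472797 + 438259/241845 = -118353*1/472797 + 438259*(1/241845) = -39451/157599 + 438259/241845 = 19842717682/12704843385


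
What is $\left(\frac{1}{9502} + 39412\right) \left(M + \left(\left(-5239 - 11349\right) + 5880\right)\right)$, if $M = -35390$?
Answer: $- \frac{8631685123425}{4751} \approx -1.8168 \cdot 10^{9}$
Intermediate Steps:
$\left(\frac{1}{9502} + 39412\right) \left(M + \left(\left(-5239 - 11349\right) + 5880\right)\right) = \left(\frac{1}{9502} + 39412\right) \left(-35390 + \left(\left(-5239 - 11349\right) + 5880\right)\right) = \left(\frac{1}{9502} + 39412\right) \left(-35390 + \left(-16588 + 5880\right)\right) = \frac{374492825 \left(-35390 - 10708\right)}{9502} = \frac{374492825}{9502} \left(-46098\right) = - \frac{8631685123425}{4751}$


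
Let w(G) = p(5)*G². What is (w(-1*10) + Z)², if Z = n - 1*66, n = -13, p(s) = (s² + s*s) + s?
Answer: 29387241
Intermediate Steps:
p(s) = s + 2*s² (p(s) = (s² + s²) + s = 2*s² + s = s + 2*s²)
w(G) = 55*G² (w(G) = (5*(1 + 2*5))*G² = (5*(1 + 10))*G² = (5*11)*G² = 55*G²)
Z = -79 (Z = -13 - 1*66 = -13 - 66 = -79)
(w(-1*10) + Z)² = (55*(-1*10)² - 79)² = (55*(-10)² - 79)² = (55*100 - 79)² = (5500 - 79)² = 5421² = 29387241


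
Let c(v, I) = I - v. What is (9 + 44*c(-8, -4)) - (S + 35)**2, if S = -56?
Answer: -256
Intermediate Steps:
(9 + 44*c(-8, -4)) - (S + 35)**2 = (9 + 44*(-4 - 1*(-8))) - (-56 + 35)**2 = (9 + 44*(-4 + 8)) - 1*(-21)**2 = (9 + 44*4) - 1*441 = (9 + 176) - 441 = 185 - 441 = -256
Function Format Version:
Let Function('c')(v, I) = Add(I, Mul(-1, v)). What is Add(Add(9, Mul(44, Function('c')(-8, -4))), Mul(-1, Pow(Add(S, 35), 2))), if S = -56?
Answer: -256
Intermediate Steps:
Add(Add(9, Mul(44, Function('c')(-8, -4))), Mul(-1, Pow(Add(S, 35), 2))) = Add(Add(9, Mul(44, Add(-4, Mul(-1, -8)))), Mul(-1, Pow(Add(-56, 35), 2))) = Add(Add(9, Mul(44, Add(-4, 8))), Mul(-1, Pow(-21, 2))) = Add(Add(9, Mul(44, 4)), Mul(-1, 441)) = Add(Add(9, 176), -441) = Add(185, -441) = -256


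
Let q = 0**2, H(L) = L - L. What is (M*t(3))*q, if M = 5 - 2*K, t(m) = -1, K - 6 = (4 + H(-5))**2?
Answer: 0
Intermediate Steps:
H(L) = 0
K = 22 (K = 6 + (4 + 0)**2 = 6 + 4**2 = 6 + 16 = 22)
q = 0
M = -39 (M = 5 - 2*22 = 5 - 44 = -39)
(M*t(3))*q = -39*(-1)*0 = 39*0 = 0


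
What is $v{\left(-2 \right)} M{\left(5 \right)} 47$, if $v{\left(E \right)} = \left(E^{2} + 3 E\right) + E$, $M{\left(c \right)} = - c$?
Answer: $940$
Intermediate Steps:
$v{\left(E \right)} = E^{2} + 4 E$
$v{\left(-2 \right)} M{\left(5 \right)} 47 = - 2 \left(4 - 2\right) \left(\left(-1\right) 5\right) 47 = \left(-2\right) 2 \left(-5\right) 47 = \left(-4\right) \left(-5\right) 47 = 20 \cdot 47 = 940$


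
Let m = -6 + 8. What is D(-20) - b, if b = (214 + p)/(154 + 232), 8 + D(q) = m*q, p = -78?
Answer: -9332/193 ≈ -48.352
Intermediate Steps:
m = 2
D(q) = -8 + 2*q
b = 68/193 (b = (214 - 78)/(154 + 232) = 136/386 = 136*(1/386) = 68/193 ≈ 0.35233)
D(-20) - b = (-8 + 2*(-20)) - 1*68/193 = (-8 - 40) - 68/193 = -48 - 68/193 = -9332/193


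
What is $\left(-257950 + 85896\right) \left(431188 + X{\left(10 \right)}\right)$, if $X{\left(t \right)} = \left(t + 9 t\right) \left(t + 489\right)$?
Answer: $-82773114752$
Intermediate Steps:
$X{\left(t \right)} = 10 t \left(489 + t\right)$
$\left(-257950 + 85896\right) \left(431188 + X{\left(10 \right)}\right) = \left(-257950 + 85896\right) \left(431188 + 10 \cdot 10 \left(489 + 10\right)\right) = - 172054 \left(431188 + 10 \cdot 10 \cdot 499\right) = - 172054 \left(431188 + 49900\right) = \left(-172054\right) 481088 = -82773114752$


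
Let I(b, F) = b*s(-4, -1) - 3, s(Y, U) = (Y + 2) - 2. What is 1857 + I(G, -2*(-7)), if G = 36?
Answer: 1710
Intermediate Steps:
s(Y, U) = Y (s(Y, U) = (2 + Y) - 2 = Y)
I(b, F) = -3 - 4*b (I(b, F) = b*(-4) - 3 = -4*b - 3 = -3 - 4*b)
1857 + I(G, -2*(-7)) = 1857 + (-3 - 4*36) = 1857 + (-3 - 144) = 1857 - 147 = 1710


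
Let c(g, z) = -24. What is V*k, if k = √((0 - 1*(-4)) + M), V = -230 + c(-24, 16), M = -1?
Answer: -254*√3 ≈ -439.94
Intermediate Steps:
V = -254 (V = -230 - 24 = -254)
k = √3 (k = √((0 - 1*(-4)) - 1) = √((0 + 4) - 1) = √(4 - 1) = √3 ≈ 1.7320)
V*k = -254*√3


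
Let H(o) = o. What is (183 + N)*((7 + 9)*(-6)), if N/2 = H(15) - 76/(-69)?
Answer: -475168/23 ≈ -20659.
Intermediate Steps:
N = 2222/69 (N = 2*(15 - 76/(-69)) = 2*(15 - 76*(-1/69)) = 2*(15 + 76/69) = 2*(1111/69) = 2222/69 ≈ 32.203)
(183 + N)*((7 + 9)*(-6)) = (183 + 2222/69)*((7 + 9)*(-6)) = 14849*(16*(-6))/69 = (14849/69)*(-96) = -475168/23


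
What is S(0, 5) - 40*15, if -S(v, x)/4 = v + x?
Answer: -620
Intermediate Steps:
S(v, x) = -4*v - 4*x (S(v, x) = -4*(v + x) = -4*v - 4*x)
S(0, 5) - 40*15 = (-4*0 - 4*5) - 40*15 = (0 - 20) - 600 = -20 - 600 = -620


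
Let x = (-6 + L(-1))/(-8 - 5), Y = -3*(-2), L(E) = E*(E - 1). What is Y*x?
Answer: 24/13 ≈ 1.8462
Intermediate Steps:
L(E) = E*(-1 + E)
Y = 6
x = 4/13 (x = (-6 - (-1 - 1))/(-8 - 5) = (-6 - 1*(-2))/(-13) = (-6 + 2)*(-1/13) = -4*(-1/13) = 4/13 ≈ 0.30769)
Y*x = 6*(4/13) = 24/13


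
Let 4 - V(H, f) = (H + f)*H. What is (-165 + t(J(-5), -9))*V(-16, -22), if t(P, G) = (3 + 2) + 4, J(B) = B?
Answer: 94224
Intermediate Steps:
V(H, f) = 4 - H*(H + f) (V(H, f) = 4 - (H + f)*H = 4 - H*(H + f))
t(P, G) = 9 (t(P, G) = 5 + 4 = 9)
(-165 + t(J(-5), -9))*V(-16, -22) = (-165 + 9)*(4 - 1*(-16)² - 1*(-16)*(-22)) = -156*(4 - 1*256 - 352) = -156*(4 - 256 - 352) = -156*(-604) = 94224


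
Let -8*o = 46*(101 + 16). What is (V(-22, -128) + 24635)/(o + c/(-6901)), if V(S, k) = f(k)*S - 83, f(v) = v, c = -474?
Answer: -755466272/18568695 ≈ -40.685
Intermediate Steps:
V(S, k) = -83 + S*k (V(S, k) = k*S - 83 = S*k - 83 = -83 + S*k)
o = -2691/4 (o = -23*(101 + 16)/4 = -23*117/4 = -1/8*5382 = -2691/4 ≈ -672.75)
(V(-22, -128) + 24635)/(o + c/(-6901)) = ((-83 - 22*(-128)) + 24635)/(-2691/4 - 474/(-6901)) = ((-83 + 2816) + 24635)/(-2691/4 - 474*(-1/6901)) = (2733 + 24635)/(-2691/4 + 474/6901) = 27368/(-18568695/27604) = 27368*(-27604/18568695) = -755466272/18568695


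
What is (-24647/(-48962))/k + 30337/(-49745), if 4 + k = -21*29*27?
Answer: -24430945175733/40058554806430 ≈ -0.60988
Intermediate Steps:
k = -16447 (k = -4 - 21*29*27 = -4 - 609*27 = -4 - 16443 = -16447)
(-24647/(-48962))/k + 30337/(-49745) = -24647/(-48962)/(-16447) + 30337/(-49745) = -24647*(-1/48962)*(-1/16447) + 30337*(-1/49745) = (24647/48962)*(-1/16447) - 30337/49745 = -24647/805278014 - 30337/49745 = -24430945175733/40058554806430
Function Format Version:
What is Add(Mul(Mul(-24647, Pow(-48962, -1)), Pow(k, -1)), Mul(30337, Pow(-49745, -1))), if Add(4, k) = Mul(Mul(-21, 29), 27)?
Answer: Rational(-24430945175733, 40058554806430) ≈ -0.60988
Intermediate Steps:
k = -16447 (k = Add(-4, Mul(Mul(-21, 29), 27)) = Add(-4, Mul(-609, 27)) = Add(-4, -16443) = -16447)
Add(Mul(Mul(-24647, Pow(-48962, -1)), Pow(k, -1)), Mul(30337, Pow(-49745, -1))) = Add(Mul(Mul(-24647, Pow(-48962, -1)), Pow(-16447, -1)), Mul(30337, Pow(-49745, -1))) = Add(Mul(Mul(-24647, Rational(-1, 48962)), Rational(-1, 16447)), Mul(30337, Rational(-1, 49745))) = Add(Mul(Rational(24647, 48962), Rational(-1, 16447)), Rational(-30337, 49745)) = Add(Rational(-24647, 805278014), Rational(-30337, 49745)) = Rational(-24430945175733, 40058554806430)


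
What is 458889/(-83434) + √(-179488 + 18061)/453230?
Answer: -458889/83434 + I*√161427/453230 ≈ -5.5 + 0.00088648*I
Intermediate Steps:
458889/(-83434) + √(-179488 + 18061)/453230 = 458889*(-1/83434) + √(-161427)*(1/453230) = -458889/83434 + (I*√161427)*(1/453230) = -458889/83434 + I*√161427/453230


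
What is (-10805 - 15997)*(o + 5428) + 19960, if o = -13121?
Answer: 206207746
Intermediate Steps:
(-10805 - 15997)*(o + 5428) + 19960 = (-10805 - 15997)*(-13121 + 5428) + 19960 = -26802*(-7693) + 19960 = 206187786 + 19960 = 206207746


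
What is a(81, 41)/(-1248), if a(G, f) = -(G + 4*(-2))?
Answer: 73/1248 ≈ 0.058494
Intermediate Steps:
a(G, f) = 8 - G (a(G, f) = -(G - 8) = -(-8 + G) = 8 - G)
a(81, 41)/(-1248) = (8 - 1*81)/(-1248) = (8 - 81)*(-1/1248) = -73*(-1/1248) = 73/1248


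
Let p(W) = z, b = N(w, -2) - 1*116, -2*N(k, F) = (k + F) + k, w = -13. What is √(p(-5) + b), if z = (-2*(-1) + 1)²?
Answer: I*√93 ≈ 9.6436*I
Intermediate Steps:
N(k, F) = -k - F/2 (N(k, F) = -((k + F) + k)/2 = -((F + k) + k)/2 = -(F + 2*k)/2 = -k - F/2)
b = -102 (b = (-1*(-13) - ½*(-2)) - 1*116 = (13 + 1) - 116 = 14 - 116 = -102)
z = 9 (z = (2 + 1)² = 3² = 9)
p(W) = 9
√(p(-5) + b) = √(9 - 102) = √(-93) = I*√93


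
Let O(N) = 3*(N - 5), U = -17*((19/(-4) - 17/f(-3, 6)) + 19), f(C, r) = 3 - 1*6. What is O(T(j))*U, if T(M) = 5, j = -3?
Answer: 0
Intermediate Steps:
f(C, r) = -3 (f(C, r) = 3 - 6 = -3)
U = -4063/12 (U = -17*((19/(-4) - 17/(-3)) + 19) = -17*((19*(-¼) - 17*(-⅓)) + 19) = -17*((-19/4 + 17/3) + 19) = -17*(11/12 + 19) = -17*239/12 = -4063/12 ≈ -338.58)
O(N) = -15 + 3*N (O(N) = 3*(-5 + N) = -15 + 3*N)
O(T(j))*U = (-15 + 3*5)*(-4063/12) = (-15 + 15)*(-4063/12) = 0*(-4063/12) = 0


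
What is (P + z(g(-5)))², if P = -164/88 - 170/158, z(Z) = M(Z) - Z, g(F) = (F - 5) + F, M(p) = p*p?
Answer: 169753064121/3020644 ≈ 56198.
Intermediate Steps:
M(p) = p²
g(F) = -5 + 2*F (g(F) = (-5 + F) + F = -5 + 2*F)
z(Z) = Z² - Z
P = -5109/1738 (P = -164*1/88 - 170*1/158 = -41/22 - 85/79 = -5109/1738 ≈ -2.9396)
(P + z(g(-5)))² = (-5109/1738 + (-5 + 2*(-5))*(-1 + (-5 + 2*(-5))))² = (-5109/1738 + (-5 - 10)*(-1 + (-5 - 10)))² = (-5109/1738 - 15*(-1 - 15))² = (-5109/1738 - 15*(-16))² = (-5109/1738 + 240)² = (412011/1738)² = 169753064121/3020644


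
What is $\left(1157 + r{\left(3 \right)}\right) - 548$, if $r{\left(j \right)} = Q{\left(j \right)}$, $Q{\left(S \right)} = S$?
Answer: $612$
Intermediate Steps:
$r{\left(j \right)} = j$
$\left(1157 + r{\left(3 \right)}\right) - 548 = \left(1157 + 3\right) - 548 = 1160 - 548 = 612$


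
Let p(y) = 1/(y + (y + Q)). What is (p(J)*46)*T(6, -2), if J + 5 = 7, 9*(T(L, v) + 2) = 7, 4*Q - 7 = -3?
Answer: -506/45 ≈ -11.244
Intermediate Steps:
Q = 1 (Q = 7/4 + (1/4)*(-3) = 7/4 - 3/4 = 1)
T(L, v) = -11/9 (T(L, v) = -2 + (1/9)*7 = -2 + 7/9 = -11/9)
J = 2 (J = -5 + 7 = 2)
p(y) = 1/(1 + 2*y) (p(y) = 1/(y + (y + 1)) = 1/(y + (1 + y)) = 1/(1 + 2*y))
(p(J)*46)*T(6, -2) = (46/(1 + 2*2))*(-11/9) = (46/(1 + 4))*(-11/9) = (46/5)*(-11/9) = -506/45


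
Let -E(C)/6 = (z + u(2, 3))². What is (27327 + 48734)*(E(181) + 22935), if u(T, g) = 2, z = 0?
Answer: 1742633571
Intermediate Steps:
E(C) = -24 (E(C) = -6*(0 + 2)² = -6*2² = -6*4 = -24)
(27327 + 48734)*(E(181) + 22935) = (27327 + 48734)*(-24 + 22935) = 76061*22911 = 1742633571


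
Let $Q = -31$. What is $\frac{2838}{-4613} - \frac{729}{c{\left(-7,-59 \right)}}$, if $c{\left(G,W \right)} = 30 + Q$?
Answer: $\frac{3360039}{4613} \approx 728.38$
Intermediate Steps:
$c{\left(G,W \right)} = -1$ ($c{\left(G,W \right)} = 30 - 31 = -1$)
$\frac{2838}{-4613} - \frac{729}{c{\left(-7,-59 \right)}} = \frac{2838}{-4613} - \frac{729}{-1} = 2838 \left(- \frac{1}{4613}\right) - -729 = - \frac{2838}{4613} + 729 = \frac{3360039}{4613}$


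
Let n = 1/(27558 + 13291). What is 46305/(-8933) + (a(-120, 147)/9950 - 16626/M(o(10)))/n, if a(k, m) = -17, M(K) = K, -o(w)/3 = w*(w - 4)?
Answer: 503036784675874/133325025 ≈ 3.7730e+6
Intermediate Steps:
o(w) = -3*w*(-4 + w) (o(w) = -3*w*(w - 4) = -3*w*(-4 + w))
n = 1/40849 ≈ 2.4480e-5
46305/(-8933) + (a(-120, 147)/9950 - 16626/M(o(10)))/n = 46305/(-8933) + (-17/9950 - 16626*1/(30*(4 - 1*10)))/(1/40849) = 46305*(-1/8933) + (-17*1/9950 - 16626*1/(30*(4 - 10)))*40849 = -46305/8933 + (-17/9950 - 16626/(3*10*(-6)))*40849 = -46305/8933 + (-17/9950 - 16626/(-180))*40849 = -46305/8933 + (-17/9950 - 16626*(-1/180))*40849 = -46305/8933 + (-17/9950 + 2771/30)*40849 = -46305/8933 + (1378547/14925)*40849 = -46305/8933 + 56312266403/14925 = 503036784675874/133325025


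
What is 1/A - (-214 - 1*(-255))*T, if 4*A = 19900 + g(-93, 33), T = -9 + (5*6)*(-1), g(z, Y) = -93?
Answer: 31671397/19807 ≈ 1599.0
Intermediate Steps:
T = -39 (T = -9 + 30*(-1) = -9 - 30 = -39)
A = 19807/4 (A = (19900 - 93)/4 = (1/4)*19807 = 19807/4 ≈ 4951.8)
1/A - (-214 - 1*(-255))*T = 1/(19807/4) - (-214 - 1*(-255))*(-39) = 4/19807 - (-214 + 255)*(-39) = 4/19807 - 41*(-39) = 4/19807 - 1*(-1599) = 4/19807 + 1599 = 31671397/19807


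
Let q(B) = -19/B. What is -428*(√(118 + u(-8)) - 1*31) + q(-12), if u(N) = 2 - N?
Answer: 159235/12 - 3424*√2 ≈ 8427.3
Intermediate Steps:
-428*(√(118 + u(-8)) - 1*31) + q(-12) = -428*(√(118 + (2 - 1*(-8))) - 1*31) - 19/(-12) = -428*(√(118 + (2 + 8)) - 31) - 19*(-1/12) = -428*(√(118 + 10) - 31) + 19/12 = -428*(√128 - 31) + 19/12 = -428*(8*√2 - 31) + 19/12 = -428*(-31 + 8*√2) + 19/12 = (13268 - 3424*√2) + 19/12 = 159235/12 - 3424*√2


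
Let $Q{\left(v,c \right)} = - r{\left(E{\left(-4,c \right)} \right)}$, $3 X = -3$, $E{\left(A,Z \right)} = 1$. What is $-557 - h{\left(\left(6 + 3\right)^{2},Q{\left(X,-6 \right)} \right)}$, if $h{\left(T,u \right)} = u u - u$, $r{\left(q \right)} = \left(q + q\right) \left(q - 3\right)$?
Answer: $-569$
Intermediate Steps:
$X = -1$ ($X = \frac{1}{3} \left(-3\right) = -1$)
$r{\left(q \right)} = 2 q \left(-3 + q\right)$
$Q{\left(v,c \right)} = 4$ ($Q{\left(v,c \right)} = - 2 \cdot 1 \left(-3 + 1\right) = - 2 \cdot 1 \left(-2\right) = \left(-1\right) \left(-4\right) = 4$)
$h{\left(T,u \right)} = u^{2} - u$
$-557 - h{\left(\left(6 + 3\right)^{2},Q{\left(X,-6 \right)} \right)} = -557 - 4 \left(-1 + 4\right) = -557 - 4 \cdot 3 = -557 - 12 = -569$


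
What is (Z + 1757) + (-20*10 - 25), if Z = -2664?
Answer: -1132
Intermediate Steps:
(Z + 1757) + (-20*10 - 25) = (-2664 + 1757) + (-20*10 - 25) = -907 + (-200 - 25) = -907 - 225 = -1132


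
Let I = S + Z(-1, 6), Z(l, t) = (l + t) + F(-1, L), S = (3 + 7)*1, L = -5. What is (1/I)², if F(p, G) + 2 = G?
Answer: 1/64 ≈ 0.015625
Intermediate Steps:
F(p, G) = -2 + G
S = 10 (S = 10*1 = 10)
Z(l, t) = -7 + l + t (Z(l, t) = (l + t) + (-2 - 5) = (l + t) - 7 = -7 + l + t)
I = 8 (I = 10 + (-7 - 1 + 6) = 10 - 2 = 8)
(1/I)² = (1/8)² = (⅛)² = 1/64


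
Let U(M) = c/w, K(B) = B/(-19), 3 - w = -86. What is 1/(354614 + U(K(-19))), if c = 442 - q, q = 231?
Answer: 89/31560857 ≈ 2.8200e-6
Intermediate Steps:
w = 89 (w = 3 - 1*(-86) = 3 + 86 = 89)
K(B) = -B/19 (K(B) = B*(-1/19) = -B/19)
c = 211 (c = 442 - 1*231 = 442 - 231 = 211)
U(M) = 211/89
1/(354614 + U(K(-19))) = 1/(354614 + 211/89) = 1/(31560857/89) = 89/31560857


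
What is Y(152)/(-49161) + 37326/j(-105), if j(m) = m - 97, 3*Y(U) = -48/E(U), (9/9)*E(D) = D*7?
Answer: -122026401617/660379713 ≈ -184.78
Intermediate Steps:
E(D) = 7*D (E(D) = D*7 = 7*D)
Y(U) = -16/(7*U) (Y(U) = (-48*1/(7*U))/3 = (-48/(7*U))/3 = -16/(7*U))
j(m) = -97 + m
Y(152)/(-49161) + 37326/j(-105) = -16/7/152/(-49161) + 37326/(-97 - 105) = -16/7*1/152*(-1/49161) + 37326/(-202) = -2/133*(-1/49161) + 37326*(-1/202) = 2/6538413 - 18663/101 = -122026401617/660379713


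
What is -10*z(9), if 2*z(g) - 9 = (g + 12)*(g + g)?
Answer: -1935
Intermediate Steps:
z(g) = 9/2 + g*(12 + g) (z(g) = 9/2 + ((g + 12)*(g + g))/2 = 9/2 + ((12 + g)*(2*g))/2 = 9/2 + (2*g*(12 + g))/2 = 9/2 + g*(12 + g))
-10*z(9) = -10*(9/2 + 9² + 12*9) = -10*(9/2 + 81 + 108) = -10*387/2 = -1935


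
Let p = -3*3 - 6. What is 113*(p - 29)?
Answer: -4972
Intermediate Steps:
p = -15 (p = -9 - 6 = -15)
113*(p - 29) = 113*(-15 - 29) = 113*(-44) = -4972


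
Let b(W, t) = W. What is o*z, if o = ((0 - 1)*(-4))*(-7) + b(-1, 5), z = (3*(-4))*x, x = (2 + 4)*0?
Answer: 0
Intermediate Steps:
x = 0 (x = 6*0 = 0)
z = 0 (z = (3*(-4))*0 = -12*0 = 0)
o = -29 (o = ((0 - 1)*(-4))*(-7) - 1 = -1*(-4)*(-7) - 1 = 4*(-7) - 1 = -28 - 1 = -29)
o*z = -29*0 = 0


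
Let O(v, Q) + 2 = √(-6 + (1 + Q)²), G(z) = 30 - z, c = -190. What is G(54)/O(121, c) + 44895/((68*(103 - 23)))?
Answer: 320596845/38853568 - 24*√35715/35711 ≈ 8.1244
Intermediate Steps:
O(v, Q) = -2 + √(-6 + (1 + Q)²)
G(54)/O(121, c) + 44895/((68*(103 - 23))) = (30 - 1*54)/(-2 + √(-6 + (1 - 190)²)) + 44895/((68*(103 - 23))) = (30 - 54)/(-2 + √(-6 + (-189)²)) + 44895/((68*80)) = -24/(-2 + √(-6 + 35721)) + 44895/5440 = -24/(-2 + √35715) + 44895*(1/5440) = -24/(-2 + √35715) + 8979/1088 = 8979/1088 - 24/(-2 + √35715)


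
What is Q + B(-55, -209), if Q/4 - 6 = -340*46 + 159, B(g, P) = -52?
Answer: -61952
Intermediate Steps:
Q = -61900 (Q = 24 + 4*(-340*46 + 159) = 24 + 4*(-15640 + 159) = 24 + 4*(-15481) = 24 - 61924 = -61900)
Q + B(-55, -209) = -61900 - 52 = -61952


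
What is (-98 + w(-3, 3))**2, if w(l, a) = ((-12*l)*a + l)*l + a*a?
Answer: 163216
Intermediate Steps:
w(l, a) = a**2 + l*(l - 12*a*l) (w(l, a) = (-12*a*l + l)*l + a**2 = (l - 12*a*l)*l + a**2 = l*(l - 12*a*l) + a**2 = a**2 + l*(l - 12*a*l))
(-98 + w(-3, 3))**2 = (-98 + (3**2 + (-3)**2 - 12*3*(-3)**2))**2 = (-98 + (9 + 9 - 12*3*9))**2 = (-98 + (9 + 9 - 324))**2 = (-98 - 306)**2 = (-404)**2 = 163216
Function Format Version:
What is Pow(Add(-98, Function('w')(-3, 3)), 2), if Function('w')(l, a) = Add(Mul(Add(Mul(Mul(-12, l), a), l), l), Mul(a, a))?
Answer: 163216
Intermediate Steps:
Function('w')(l, a) = Add(Pow(a, 2), Mul(l, Add(l, Mul(-12, a, l)))) (Function('w')(l, a) = Add(Mul(Add(Mul(-12, a, l), l), l), Pow(a, 2)) = Add(Mul(Add(l, Mul(-12, a, l)), l), Pow(a, 2)) = Add(Mul(l, Add(l, Mul(-12, a, l))), Pow(a, 2)) = Add(Pow(a, 2), Mul(l, Add(l, Mul(-12, a, l)))))
Pow(Add(-98, Function('w')(-3, 3)), 2) = Pow(Add(-98, Add(Pow(3, 2), Pow(-3, 2), Mul(-12, 3, Pow(-3, 2)))), 2) = Pow(Add(-98, Add(9, 9, Mul(-12, 3, 9))), 2) = Pow(Add(-98, Add(9, 9, -324)), 2) = Pow(Add(-98, -306), 2) = Pow(-404, 2) = 163216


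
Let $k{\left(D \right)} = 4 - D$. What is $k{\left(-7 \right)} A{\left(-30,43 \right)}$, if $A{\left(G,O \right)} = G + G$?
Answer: $-660$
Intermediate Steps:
$A{\left(G,O \right)} = 2 G$
$k{\left(-7 \right)} A{\left(-30,43 \right)} = \left(4 - -7\right) 2 \left(-30\right) = \left(4 + 7\right) \left(-60\right) = 11 \left(-60\right) = -660$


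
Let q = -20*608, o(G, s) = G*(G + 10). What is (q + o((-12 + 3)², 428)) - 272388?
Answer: -277177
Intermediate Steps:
o(G, s) = G*(10 + G)
q = -12160
(q + o((-12 + 3)², 428)) - 272388 = (-12160 + (-12 + 3)²*(10 + (-12 + 3)²)) - 272388 = (-12160 + (-9)²*(10 + (-9)²)) - 272388 = (-12160 + 81*(10 + 81)) - 272388 = (-12160 + 81*91) - 272388 = (-12160 + 7371) - 272388 = -4789 - 272388 = -277177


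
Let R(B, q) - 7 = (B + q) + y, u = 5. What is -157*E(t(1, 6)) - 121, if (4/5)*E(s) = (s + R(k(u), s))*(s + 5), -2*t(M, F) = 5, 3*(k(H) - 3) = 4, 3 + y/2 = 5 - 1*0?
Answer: -124579/24 ≈ -5190.8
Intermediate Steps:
y = 4 (y = -6 + 2*(5 - 1*0) = -6 + 2*(5 + 0) = -6 + 2*5 = -6 + 10 = 4)
k(H) = 13/3 (k(H) = 3 + (⅓)*4 = 3 + 4/3 = 13/3)
R(B, q) = 11 + B + q (R(B, q) = 7 + ((B + q) + 4) = 7 + (4 + B + q) = 11 + B + q)
t(M, F) = -5/2 (t(M, F) = -½*5 = -5/2)
E(s) = 5*(5 + s)*(46/3 + 2*s)/4 (E(s) = 5*((s + (11 + 13/3 + s))*(s + 5))/4 = 5*((s + (46/3 + s))*(5 + s))/4 = 5*((46/3 + 2*s)*(5 + s))/4 = 5*((5 + s)*(46/3 + 2*s))/4 = 5*(5 + s)*(46/3 + 2*s)/4)
-157*E(t(1, 6)) - 121 = -157*(575/6 + 5*(-5/2)²/2 + (95/3)*(-5/2)) - 121 = -157*(575/6 + (5/2)*(25/4) - 475/6) - 121 = -157*(575/6 + 125/8 - 475/6) - 121 = -157*775/24 - 121 = -121675/24 - 121 = -124579/24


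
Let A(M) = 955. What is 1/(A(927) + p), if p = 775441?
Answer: 1/776396 ≈ 1.2880e-6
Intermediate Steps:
1/(A(927) + p) = 1/(955 + 775441) = 1/776396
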